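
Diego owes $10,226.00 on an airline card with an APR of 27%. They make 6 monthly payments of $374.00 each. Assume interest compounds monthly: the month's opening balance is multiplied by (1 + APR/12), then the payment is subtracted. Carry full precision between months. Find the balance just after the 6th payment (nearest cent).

Monthly rate r = 27%/12 = 2.25% = 0.0225.
Each month: B ← B·(1+r) − $374.00.
Month 1: interest $230.08; balance after payment $10,082.08.
Month 2: interest $226.85; balance after payment $9,934.93.
Month 3: interest $223.54; balance after payment $9,784.47.
Month 4: interest $220.15; balance after payment $9,630.62.
Month 5: interest $216.69; balance after payment $9,473.31.
Month 6: interest $213.15; balance after payment $9,312.46.

$9,312.46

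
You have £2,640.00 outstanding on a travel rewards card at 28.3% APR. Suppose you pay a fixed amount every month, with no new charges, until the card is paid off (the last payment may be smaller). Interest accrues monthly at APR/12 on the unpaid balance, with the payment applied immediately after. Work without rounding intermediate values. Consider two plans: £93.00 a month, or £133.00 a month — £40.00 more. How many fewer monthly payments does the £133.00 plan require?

Monthly rate r = 28.3%/12 = 2.35833% = 0.0235833.
At £93.00/mo: n = ⌈−ln(1 − rB₀/P)/ln(1+r)⌉ = 48 payments (last £46.10); total interest = total paid − £2,640.00 = £1,777.10.
At £133.00/mo: 28 payments (last £11.42); total interest £962.42.
Payments saved = 48 − 28 = 20.

20 fewer payments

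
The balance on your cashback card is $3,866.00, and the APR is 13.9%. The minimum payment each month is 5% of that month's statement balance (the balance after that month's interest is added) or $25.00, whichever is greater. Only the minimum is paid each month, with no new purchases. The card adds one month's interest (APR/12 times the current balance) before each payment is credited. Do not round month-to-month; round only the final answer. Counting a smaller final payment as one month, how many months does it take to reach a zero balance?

Monthly rate r = 13.9%/12 = 1.15833% = 0.0115833.
While 5% of the post-interest balance exceeds $25.00, each month B ← (B·(1+r))·(1 − 0.05), i.e. B shrinks by the factor (1+r)·0.95 = 0.961.
This holds for months 1–52. Entering month 53 the balance is $488.63; 5% of the post-interest balance is now below $25.00, so the flat $25.00 minimum applies from here.
From month 53 a fixed $25.00 at rate r clears $488.63 in 23 more payments. Total: 52 + 23 = 75 months.

75 months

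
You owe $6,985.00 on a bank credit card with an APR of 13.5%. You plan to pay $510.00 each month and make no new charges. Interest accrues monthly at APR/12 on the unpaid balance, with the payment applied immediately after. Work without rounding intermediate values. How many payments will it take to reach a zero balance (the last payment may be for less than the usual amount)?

Monthly rate r = 13.5%/12 = 1.125% = 0.01125.
Recurrence: B ← B·(1+r) − $510.00.
Month 1: interest $78.58; balance after payment $6,553.58.
Month 2: interest $73.73; balance after payment $6,117.31.
Closed form: n = −ln(1 − rB₀/P)/ln(1+r) = −ln(0.84592)/ln(1.01125) ≈ 14.957, so the balance reaches zero during payment 15.

15 months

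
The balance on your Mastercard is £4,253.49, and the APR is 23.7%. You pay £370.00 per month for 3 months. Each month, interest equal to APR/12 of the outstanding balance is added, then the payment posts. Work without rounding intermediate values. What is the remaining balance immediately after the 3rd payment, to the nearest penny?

£3,378.45

Monthly rate r = 23.7%/12 = 1.975% = 0.01975.
Each month: B ← B·(1+r) − £370.00.
Month 1: interest £84.01; balance after payment £3,967.50.
Month 2: interest £78.36; balance after payment £3,675.85.
Month 3: interest £72.60; balance after payment £3,378.45.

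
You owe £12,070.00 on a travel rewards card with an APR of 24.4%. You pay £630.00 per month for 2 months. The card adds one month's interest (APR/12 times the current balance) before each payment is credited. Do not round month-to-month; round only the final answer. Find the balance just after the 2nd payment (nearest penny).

£11,293.03

Monthly rate r = 24.4%/12 = 2.03333% = 0.0203333.
Each month: B ← B·(1+r) − £630.00.
Month 1: interest £245.42; balance after payment £11,685.42.
Month 2: interest £237.60; balance after payment £11,293.03.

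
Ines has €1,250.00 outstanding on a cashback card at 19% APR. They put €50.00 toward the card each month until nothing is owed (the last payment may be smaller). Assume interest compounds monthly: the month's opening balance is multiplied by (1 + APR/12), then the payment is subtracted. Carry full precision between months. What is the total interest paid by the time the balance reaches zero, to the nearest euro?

€354

Monthly rate r = 19%/12 = 1.58333% = 0.0158333.
Payoff takes n = ⌈−ln(1 − rB₀/P)/ln(1+r)⌉ = ⌈32.077⌉ = 33 payments; the last is €3.87.
Total paid = 32·€50.00 + €3.87 = €1,603.87.
Total interest = total paid − principal = €1,603.87 − €1,250.00 = €353.87.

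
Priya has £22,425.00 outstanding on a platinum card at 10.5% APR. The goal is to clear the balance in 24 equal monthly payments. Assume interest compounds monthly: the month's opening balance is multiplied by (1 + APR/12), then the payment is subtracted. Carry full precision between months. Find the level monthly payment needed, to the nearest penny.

Monthly rate r = 10.5%/12 = 0.875% = 0.00875.
Level-payment amortization: P = B₀·r / (1 − (1+r)^(−n)) = 22425.00·0.00875 / (1 − 1.00875^(−24)).
Denominator 1 − (1+r)^(−24) = 0.188675007.
P = 196.219 / 0.188675007 ≈ 1039.98.

£1,039.98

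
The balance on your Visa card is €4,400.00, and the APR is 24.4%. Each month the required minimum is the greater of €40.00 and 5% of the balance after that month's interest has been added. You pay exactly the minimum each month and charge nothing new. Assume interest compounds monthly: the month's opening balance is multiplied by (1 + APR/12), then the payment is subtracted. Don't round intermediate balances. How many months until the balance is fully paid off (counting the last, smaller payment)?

81 months

Monthly rate r = 24.4%/12 = 2.03333% = 0.0203333.
While 5% of the post-interest balance exceeds €40.00, each month B ← (B·(1+r))·(1 − 0.05), i.e. B shrinks by the factor (1+r)·0.95 = 0.96932.
This holds for months 1–56. Entering month 57 the balance is €768.30; 5% of the post-interest balance is now below €40.00, so the flat €40.00 minimum applies from here.
From month 57 a fixed €40.00 at rate r clears €768.30 in 25 more payments. Total: 56 + 25 = 81 months.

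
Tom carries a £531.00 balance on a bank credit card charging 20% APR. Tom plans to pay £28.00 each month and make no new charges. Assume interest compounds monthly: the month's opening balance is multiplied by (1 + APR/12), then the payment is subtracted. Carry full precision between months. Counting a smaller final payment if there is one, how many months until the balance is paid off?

23 months

Monthly rate r = 20%/12 = 1.66667% = 0.0166667.
Recurrence: B ← B·(1+r) − £28.00.
Month 1: interest £8.85; balance after payment £511.85.
Month 2: interest £8.53; balance after payment £492.38.
Closed form: n = −ln(1 − rB₀/P)/ln(1+r) = −ln(0.68393)/ln(1.01667) ≈ 22.984, so the balance reaches zero during payment 23.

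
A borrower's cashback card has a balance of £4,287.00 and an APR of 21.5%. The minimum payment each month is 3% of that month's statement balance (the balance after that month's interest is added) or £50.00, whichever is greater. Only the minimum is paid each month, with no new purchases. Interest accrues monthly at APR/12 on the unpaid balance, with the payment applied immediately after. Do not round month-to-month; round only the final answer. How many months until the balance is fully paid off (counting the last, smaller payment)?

Monthly rate r = 21.5%/12 = 1.79167% = 0.0179167.
While 3% of the post-interest balance exceeds £50.00, each month B ← (B·(1+r))·(1 − 0.03), i.e. B shrinks by the factor (1+r)·0.97 = 0.98738.
This holds for months 1–76. Entering month 77 the balance is £1,632.81; 3% of the post-interest balance is now below £50.00, so the flat £50.00 minimum applies from here.
From month 77 a fixed £50.00 at rate r clears £1,632.81 in 50 more payments. Total: 76 + 50 = 126 months.

126 months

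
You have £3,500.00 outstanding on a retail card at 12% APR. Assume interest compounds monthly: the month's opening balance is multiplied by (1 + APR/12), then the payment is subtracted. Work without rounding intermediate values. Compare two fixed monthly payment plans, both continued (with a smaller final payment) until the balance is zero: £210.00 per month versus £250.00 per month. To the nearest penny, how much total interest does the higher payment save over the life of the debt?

£58.53

Monthly rate r = 12%/12 = 1% = 0.01.
At £210.00/mo: n = ⌈−ln(1 − rB₀/P)/ln(1+r)⌉ = 19 payments (last £68.09); total interest = total paid − £3,500.00 = £348.09.
At £250.00/mo: 16 payments (last £39.56); total interest £289.56.
Interest saved = £348.09 − £289.56 = £58.53.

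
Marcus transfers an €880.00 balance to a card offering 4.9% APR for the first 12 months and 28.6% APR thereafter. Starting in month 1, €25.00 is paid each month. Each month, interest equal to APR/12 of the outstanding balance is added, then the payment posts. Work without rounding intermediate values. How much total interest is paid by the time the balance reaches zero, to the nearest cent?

Promo months 1–12 at r₀ = 4.9%/12 = 0.00408333; months 13+ at r₁ = 28.6%/12 = 0.0238333.
After month 12: iterate B ← B·(1+r₀) − €25.00 for 12 months → €617.27.
Then at r₁ with €25.00/mo: n₂ = −ln(1 − r₁·B/P)/ln(1+r₁) ≈ 37.70 → 38 more payments.
Total paid = 49·€25.00 + €17.44 = €1,242.44; interest = €1,242.44 − €880.00 = €362.44.

€362.44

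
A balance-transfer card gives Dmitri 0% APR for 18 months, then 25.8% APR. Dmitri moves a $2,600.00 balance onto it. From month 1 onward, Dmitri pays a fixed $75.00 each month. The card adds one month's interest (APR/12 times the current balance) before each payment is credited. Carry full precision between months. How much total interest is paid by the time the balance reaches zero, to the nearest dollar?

Promo months 1–18 at r₀ = 0%/12 = 0; months 19+ at r₁ = 25.8%/12 = 0.0215.
After month 18 (no interest yet): B = $2,600.00 − 18·$75.00 = $1,250.00.
Then at r₁ with $75.00/mo: n₂ = −ln(1 − r₁·B/P)/ln(1+r₁) ≈ 20.86 → 21 more payments.
Total paid = 38·$75.00 + $64.42 = $2,914.42; interest = $2,914.42 − $2,600.00 = $314.42.

$314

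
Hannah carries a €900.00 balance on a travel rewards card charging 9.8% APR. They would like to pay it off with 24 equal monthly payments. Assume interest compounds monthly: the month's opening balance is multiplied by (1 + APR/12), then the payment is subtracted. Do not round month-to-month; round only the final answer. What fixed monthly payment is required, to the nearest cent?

Monthly rate r = 9.8%/12 = 0.816667% = 0.00816667.
Level-payment amortization: P = B₀·r / (1 − (1+r)^(−n)) = 900.00·0.00816667 / (1 − 1.00817^(−24)).
Denominator 1 − (1+r)^(−24) = 0.177333181.
P = 7.35 / 0.177333181 ≈ 41.45.

€41.45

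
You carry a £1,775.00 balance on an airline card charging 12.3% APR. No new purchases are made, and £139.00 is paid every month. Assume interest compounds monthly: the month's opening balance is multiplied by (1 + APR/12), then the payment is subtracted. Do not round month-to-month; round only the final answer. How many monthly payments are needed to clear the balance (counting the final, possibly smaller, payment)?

14 payments

Monthly rate r = 12.3%/12 = 1.025% = 0.01025.
Recurrence: B ← B·(1+r) − £139.00.
Month 1: interest £18.19; balance after payment £1,654.19.
Month 2: interest £16.96; balance after payment £1,532.15.
Closed form: n = −ln(1 − rB₀/P)/ln(1+r) = −ln(0.86911)/ln(1.01025) ≈ 13.756, so the balance reaches zero during payment 14.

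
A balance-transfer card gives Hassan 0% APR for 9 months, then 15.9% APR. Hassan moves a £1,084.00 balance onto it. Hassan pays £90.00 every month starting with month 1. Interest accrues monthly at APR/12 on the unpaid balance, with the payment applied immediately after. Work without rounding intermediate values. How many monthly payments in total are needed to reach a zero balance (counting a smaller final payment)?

Promo months 1–9 at r₀ = 0%/12 = 0; months 10+ at r₁ = 15.9%/12 = 0.01325.
After month 9 (no interest yet): B = £1,084.00 − 9·£90.00 = £274.00.
Then at r₁ with £90.00/mo: n₂ = −ln(1 − r₁·B/P)/ln(1+r₁) ≈ 3.13 → 4 more payments.

13 months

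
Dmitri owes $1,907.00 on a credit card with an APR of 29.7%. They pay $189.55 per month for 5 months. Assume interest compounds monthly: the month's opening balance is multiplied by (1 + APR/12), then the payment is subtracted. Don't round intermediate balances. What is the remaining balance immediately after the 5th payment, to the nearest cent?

Monthly rate r = 29.7%/12 = 2.475% = 0.02475.
Each month: B ← B·(1+r) − $189.55.
Month 1: interest $47.20; balance after payment $1,764.65.
Month 2: interest $43.68; balance after payment $1,618.77.
Month 3: interest $40.06; balance after payment $1,469.29.
Month 4: interest $36.36; balance after payment $1,316.10.
Month 5: interest $32.57; balance after payment $1,159.13.

$1,159.13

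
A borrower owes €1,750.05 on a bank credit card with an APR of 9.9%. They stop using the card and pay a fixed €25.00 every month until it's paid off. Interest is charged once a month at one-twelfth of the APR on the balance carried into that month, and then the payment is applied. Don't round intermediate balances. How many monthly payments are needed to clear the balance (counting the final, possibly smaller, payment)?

Monthly rate r = 9.9%/12 = 0.825% = 0.00825.
Recurrence: B ← B·(1+r) − €25.00.
Month 1: interest €14.44; balance after payment €1,739.49.
Month 2: interest €14.35; balance after payment €1,728.84.
Closed form: n = −ln(1 − rB₀/P)/ln(1+r) = −ln(0.42248)/ln(1.00825) ≈ 104.867, so the balance reaches zero during payment 105.

105 months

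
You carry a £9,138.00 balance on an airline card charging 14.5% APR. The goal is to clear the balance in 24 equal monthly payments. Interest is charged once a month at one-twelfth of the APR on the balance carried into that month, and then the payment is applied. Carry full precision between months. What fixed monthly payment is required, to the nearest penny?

Monthly rate r = 14.5%/12 = 1.20833% = 0.0120833.
Level-payment amortization: P = B₀·r / (1 − (1+r)^(−n)) = 9138.00·0.0120833 / (1 − 1.01208^(−24)).
Denominator 1 − (1+r)^(−24) = 0.250434748.
P = 110.418 / 0.250434748 ≈ 440.90.

£440.90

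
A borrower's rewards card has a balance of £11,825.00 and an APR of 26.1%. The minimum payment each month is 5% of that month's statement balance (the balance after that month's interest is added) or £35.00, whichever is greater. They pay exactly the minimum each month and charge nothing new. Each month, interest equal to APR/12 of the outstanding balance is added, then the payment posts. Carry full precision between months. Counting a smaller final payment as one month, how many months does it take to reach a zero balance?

Monthly rate r = 26.1%/12 = 2.175% = 0.02175.
While 5% of the post-interest balance exceeds £35.00, each month B ← (B·(1+r))·(1 − 0.05), i.e. B shrinks by the factor (1+r)·0.95 = 0.97066.
This holds for months 1–96. Entering month 97 the balance is £678.19; 5% of the post-interest balance is now below £35.00, so the flat £35.00 minimum applies from here.
From month 97 a fixed £35.00 at rate r clears £678.19 in 26 more payments. Total: 96 + 26 = 122 months.

122 months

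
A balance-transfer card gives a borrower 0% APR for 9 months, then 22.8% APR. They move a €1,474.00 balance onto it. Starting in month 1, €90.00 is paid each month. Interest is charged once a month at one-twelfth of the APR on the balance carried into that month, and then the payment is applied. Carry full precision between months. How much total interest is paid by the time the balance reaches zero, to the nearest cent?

€58.20

Promo months 1–9 at r₀ = 0%/12 = 0; months 10+ at r₁ = 22.8%/12 = 0.019.
After month 9 (no interest yet): B = €1,474.00 − 9·€90.00 = €664.00.
Then at r₁ with €90.00/mo: n₂ = −ln(1 − r₁·B/P)/ln(1+r₁) ≈ 8.02 → 9 more payments.
Total paid = 17·€90.00 + €2.20 = €1,532.20; interest = €1,532.20 − €1,474.00 = €58.20.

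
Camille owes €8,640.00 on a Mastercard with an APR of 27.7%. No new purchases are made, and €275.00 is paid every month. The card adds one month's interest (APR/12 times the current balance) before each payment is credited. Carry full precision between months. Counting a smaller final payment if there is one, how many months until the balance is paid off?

57 months

Monthly rate r = 27.7%/12 = 2.30833% = 0.0230833.
Recurrence: B ← B·(1+r) − €275.00.
Month 1: interest €199.44; balance after payment €8,564.44.
Month 2: interest €197.70; balance after payment €8,487.14.
Closed form: n = −ln(1 − rB₀/P)/ln(1+r) = −ln(0.27476)/ln(1.02308) ≈ 56.608, so the balance reaches zero during payment 57.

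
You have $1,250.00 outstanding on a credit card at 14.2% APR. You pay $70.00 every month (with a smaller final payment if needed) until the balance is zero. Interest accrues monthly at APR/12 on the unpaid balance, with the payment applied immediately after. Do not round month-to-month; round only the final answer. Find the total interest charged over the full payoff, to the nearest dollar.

Monthly rate r = 14.2%/12 = 1.18333% = 0.0118333.
Payoff takes n = ⌈−ln(1 − rB₀/P)/ln(1+r)⌉ = ⌈20.179⌉ = 21 payments; the last is $12.58.
Total paid = 20·$70.00 + $12.58 = $1,412.58.
Total interest = total paid − principal = $1,412.58 − $1,250.00 = $162.58.

$163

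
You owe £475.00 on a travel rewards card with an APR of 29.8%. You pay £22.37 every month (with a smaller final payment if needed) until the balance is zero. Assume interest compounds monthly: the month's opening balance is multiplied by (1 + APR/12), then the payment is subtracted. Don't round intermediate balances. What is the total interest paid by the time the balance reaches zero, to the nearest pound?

Monthly rate r = 29.8%/12 = 2.48333% = 0.0248333.
Payoff takes n = ⌈−ln(1 − rB₀/P)/ln(1+r)⌉ = ⌈30.547⌉ = 31 payments; the last is £12.29.
Total paid = 30·£22.37 + £12.29 = £683.39.
Total interest = total paid − principal = £683.39 − £475.00 = £208.39.

£208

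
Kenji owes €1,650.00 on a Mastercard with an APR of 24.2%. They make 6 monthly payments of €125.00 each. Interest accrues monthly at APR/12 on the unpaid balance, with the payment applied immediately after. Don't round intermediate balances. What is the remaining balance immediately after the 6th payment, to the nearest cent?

Monthly rate r = 24.2%/12 = 2.01667% = 0.0201667.
Each month: B ← B·(1+r) − €125.00.
Month 1: interest €33.27; balance after payment €1,558.28.
Month 2: interest €31.43; balance after payment €1,464.70.
Month 3: interest €29.54; balance after payment €1,369.24.
Month 4: interest €27.61; balance after payment €1,271.85.
Month 5: interest €25.65; balance after payment €1,172.50.
Month 6: interest €23.65; balance after payment €1,071.15.

€1,071.15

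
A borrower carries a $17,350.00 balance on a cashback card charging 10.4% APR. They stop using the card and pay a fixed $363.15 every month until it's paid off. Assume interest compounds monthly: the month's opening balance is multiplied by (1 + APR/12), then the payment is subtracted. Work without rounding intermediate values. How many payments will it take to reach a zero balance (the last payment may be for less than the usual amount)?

Monthly rate r = 10.4%/12 = 0.866667% = 0.00866667.
Recurrence: B ← B·(1+r) − $363.15.
Month 1: interest $150.37; balance after payment $17,137.22.
Month 2: interest $148.52; balance after payment $16,922.59.
Closed form: n = −ln(1 − rB₀/P)/ln(1+r) = −ln(0.58594)/ln(1.00867) ≈ 61.945, so the balance reaches zero during payment 62.

62 months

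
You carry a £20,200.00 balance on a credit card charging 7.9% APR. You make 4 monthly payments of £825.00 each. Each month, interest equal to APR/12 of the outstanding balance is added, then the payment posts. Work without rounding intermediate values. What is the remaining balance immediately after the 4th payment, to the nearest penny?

£17,404.48

Monthly rate r = 7.9%/12 = 0.658333% = 0.00658333.
Each month: B ← B·(1+r) − £825.00.
Month 1: interest £132.98; balance after payment £19,507.98.
Month 2: interest £128.43; balance after payment £18,811.41.
Month 3: interest £123.84; balance after payment £18,110.25.
Month 4: interest £119.23; balance after payment £17,404.48.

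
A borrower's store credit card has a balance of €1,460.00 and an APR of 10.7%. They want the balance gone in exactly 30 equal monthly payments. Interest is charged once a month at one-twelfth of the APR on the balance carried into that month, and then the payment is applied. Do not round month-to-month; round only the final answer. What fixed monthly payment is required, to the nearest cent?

€55.68

Monthly rate r = 10.7%/12 = 0.891667% = 0.00891667.
Level-payment amortization: P = B₀·r / (1 − (1+r)^(−n)) = 1460.00·0.00891667 / (1 − 1.00892^(−30)).
Denominator 1 − (1+r)^(−30) = 0.233801832.
P = 13.0183 / 0.233801832 ≈ 55.68.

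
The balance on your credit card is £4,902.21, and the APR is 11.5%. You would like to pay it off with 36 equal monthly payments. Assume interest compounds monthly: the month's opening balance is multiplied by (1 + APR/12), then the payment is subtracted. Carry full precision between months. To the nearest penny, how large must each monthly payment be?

Monthly rate r = 11.5%/12 = 0.958333% = 0.00958333.
Level-payment amortization: P = B₀·r / (1 − (1+r)^(−n)) = 4902.21·0.00958333 / (1 − 1.00958^(−36)).
Denominator 1 − (1+r)^(−36) = 0.29061534.
P = 46.9795 / 0.29061534 ≈ 161.66.

£161.66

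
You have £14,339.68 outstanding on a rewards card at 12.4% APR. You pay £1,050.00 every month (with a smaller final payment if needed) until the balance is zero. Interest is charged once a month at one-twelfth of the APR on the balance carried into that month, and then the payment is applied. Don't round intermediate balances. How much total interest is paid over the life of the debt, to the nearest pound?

Monthly rate r = 12.4%/12 = 1.03333% = 0.0103333.
Payoff takes n = ⌈−ln(1 − rB₀/P)/ln(1+r)⌉ = ⌈14.798⌉ = 15 payments; the last is £838.65.
Total paid = 14·£1,050.00 + £838.65 = £15,538.65.
Total interest = total paid − principal = £15,538.65 − £14,339.68 = £1,198.97.

£1,199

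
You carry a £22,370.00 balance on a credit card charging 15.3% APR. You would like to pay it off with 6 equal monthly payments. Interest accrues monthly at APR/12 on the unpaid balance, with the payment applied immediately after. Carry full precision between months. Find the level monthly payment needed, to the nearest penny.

£3,896.47

Monthly rate r = 15.3%/12 = 1.275% = 0.01275.
Level-payment amortization: P = B₀·r / (1 − (1+r)^(−n)) = 22370.00·0.01275 / (1 − 1.01275^(−6)).
Denominator 1 − (1+r)^(−6) = 0.0731990103.
P = 285.218 / 0.0731990103 ≈ 3896.47.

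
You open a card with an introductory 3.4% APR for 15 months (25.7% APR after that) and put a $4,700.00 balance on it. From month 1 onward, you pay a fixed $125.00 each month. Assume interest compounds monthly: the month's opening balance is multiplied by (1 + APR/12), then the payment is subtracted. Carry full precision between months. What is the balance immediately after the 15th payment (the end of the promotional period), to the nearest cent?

Promo months 1–15 at r₀ = 3.4%/12 = 0.00283333; months 16+ at r₁ = 25.7%/12 = 0.0214167.
After month 15: iterate B ← B·(1+r₀) − $125.00 for 15 months → $2,991.11.

$2,991.11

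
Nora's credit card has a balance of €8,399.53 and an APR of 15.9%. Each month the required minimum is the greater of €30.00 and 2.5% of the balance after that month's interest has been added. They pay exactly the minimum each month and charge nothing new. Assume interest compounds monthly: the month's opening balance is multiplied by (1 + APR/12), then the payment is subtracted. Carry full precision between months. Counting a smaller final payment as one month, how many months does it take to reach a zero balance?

Monthly rate r = 15.9%/12 = 1.325% = 0.01325.
While 2.5% of the post-interest balance exceeds €30.00, each month B ← (B·(1+r))·(1 − 0.025), i.e. B shrinks by the factor (1+r)·0.975 = 0.98792.
This holds for months 1–162. Entering month 163 the balance is €1,172.45; 2.5% of the post-interest balance is now below €30.00, so the flat €30.00 minimum applies from here.
From month 163 a fixed €30.00 at rate r clears €1,172.45 in 56 more payments. Total: 162 + 56 = 218 months.

218 months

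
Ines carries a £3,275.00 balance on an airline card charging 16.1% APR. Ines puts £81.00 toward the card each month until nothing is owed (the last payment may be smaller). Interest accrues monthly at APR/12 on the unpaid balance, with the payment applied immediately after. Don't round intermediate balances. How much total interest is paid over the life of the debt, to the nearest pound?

Monthly rate r = 16.1%/12 = 1.34167% = 0.0134167.
Payoff takes n = ⌈−ln(1 − rB₀/P)/ln(1+r)⌉ = ⌈58.668⌉ = 59 payments; the last is £54.25.
Total paid = 58·£81.00 + £54.25 = £4,752.25.
Total interest = total paid − principal = £4,752.25 − £3,275.00 = £1,477.25.

£1,477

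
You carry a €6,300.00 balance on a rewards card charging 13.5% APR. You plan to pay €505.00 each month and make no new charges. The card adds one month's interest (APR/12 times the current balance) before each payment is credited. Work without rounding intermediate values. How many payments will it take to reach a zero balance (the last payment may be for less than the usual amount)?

Monthly rate r = 13.5%/12 = 1.125% = 0.01125.
Recurrence: B ← B·(1+r) − €505.00.
Month 1: interest €70.88; balance after payment €5,865.88.
Month 2: interest €65.99; balance after payment €5,426.87.
Closed form: n = −ln(1 − rB₀/P)/ln(1+r) = −ln(0.85965)/ln(1.01125) ≈ 13.518, so the balance reaches zero during payment 14.

14 months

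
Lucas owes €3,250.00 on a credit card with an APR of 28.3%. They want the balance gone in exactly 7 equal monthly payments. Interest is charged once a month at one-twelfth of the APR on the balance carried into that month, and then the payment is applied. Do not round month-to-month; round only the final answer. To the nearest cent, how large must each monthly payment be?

Monthly rate r = 28.3%/12 = 2.35833% = 0.0235833.
Level-payment amortization: P = B₀·r / (1 − (1+r)^(−n)) = 3250.00·0.0235833 / (1 − 1.02358^(−7)).
Denominator 1 − (1+r)^(−7) = 0.150550511.
P = 76.6458 / 0.150550511 ≈ 509.10.

€509.10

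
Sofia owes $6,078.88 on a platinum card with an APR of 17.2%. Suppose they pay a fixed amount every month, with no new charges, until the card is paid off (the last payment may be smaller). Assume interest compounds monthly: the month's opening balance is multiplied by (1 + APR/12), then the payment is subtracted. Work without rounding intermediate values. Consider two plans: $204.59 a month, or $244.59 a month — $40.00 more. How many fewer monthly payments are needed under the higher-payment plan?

8 fewer payments

Monthly rate r = 17.2%/12 = 1.43333% = 0.0143333.
At $204.59/mo: n = ⌈−ln(1 − rB₀/P)/ln(1+r)⌉ = 39 payments (last $202.93); total interest = total paid − $6,078.88 = $1,898.47.
At $244.59/mo: 31 payments (last $231.56); total interest $1,490.38.
Payments saved = 39 − 31 = 8.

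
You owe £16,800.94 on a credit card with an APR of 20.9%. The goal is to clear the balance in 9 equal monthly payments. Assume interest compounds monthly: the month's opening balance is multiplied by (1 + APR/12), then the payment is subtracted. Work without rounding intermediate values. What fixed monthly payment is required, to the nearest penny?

Monthly rate r = 20.9%/12 = 1.74167% = 0.0174167.
Level-payment amortization: P = B₀·r / (1 − (1+r)^(−n)) = 16800.94·0.0174167 / (1 − 1.01742^(−9)).
Denominator 1 − (1+r)^(−9) = 0.143927846.
P = 292.616 / 0.143927846 ≈ 2033.08.

£2,033.08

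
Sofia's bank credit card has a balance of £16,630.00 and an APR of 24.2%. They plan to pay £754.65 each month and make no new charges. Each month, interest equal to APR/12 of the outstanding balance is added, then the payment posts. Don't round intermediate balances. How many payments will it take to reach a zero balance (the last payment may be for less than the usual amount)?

30 months

Monthly rate r = 24.2%/12 = 2.01667% = 0.0201667.
Recurrence: B ← B·(1+r) − £754.65.
Month 1: interest £335.37; balance after payment £16,210.72.
Month 2: interest £326.92; balance after payment £15,782.99.
Closed form: n = −ln(1 − rB₀/P)/ln(1+r) = −ln(0.55559)/ln(1.02017) ≈ 29.436, so the balance reaches zero during payment 30.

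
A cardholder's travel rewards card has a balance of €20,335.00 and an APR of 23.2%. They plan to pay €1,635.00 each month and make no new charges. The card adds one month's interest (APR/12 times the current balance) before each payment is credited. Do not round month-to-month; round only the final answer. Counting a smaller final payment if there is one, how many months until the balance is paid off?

Monthly rate r = 23.2%/12 = 1.93333% = 0.0193333.
Recurrence: B ← B·(1+r) − €1,635.00.
Month 1: interest €393.14; balance after payment €19,093.14.
Month 2: interest €369.13; balance after payment €17,827.28.
Closed form: n = −ln(1 − rB₀/P)/ln(1+r) = −ln(0.75955)/ln(1.01933) ≈ 14.363, so the balance reaches zero during payment 15.

15 payments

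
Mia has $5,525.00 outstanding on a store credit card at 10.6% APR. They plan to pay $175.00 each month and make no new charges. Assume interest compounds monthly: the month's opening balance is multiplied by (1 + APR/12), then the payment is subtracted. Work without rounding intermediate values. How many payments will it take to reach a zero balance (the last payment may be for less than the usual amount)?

Monthly rate r = 10.6%/12 = 0.883333% = 0.00883333.
Recurrence: B ← B·(1+r) − $175.00.
Month 1: interest $48.80; balance after payment $5,398.80.
Month 2: interest $47.69; balance after payment $5,271.49.
Closed form: n = −ln(1 − rB₀/P)/ln(1+r) = −ln(0.72112)/ln(1.00883) ≈ 37.177, so the balance reaches zero during payment 38.

38 months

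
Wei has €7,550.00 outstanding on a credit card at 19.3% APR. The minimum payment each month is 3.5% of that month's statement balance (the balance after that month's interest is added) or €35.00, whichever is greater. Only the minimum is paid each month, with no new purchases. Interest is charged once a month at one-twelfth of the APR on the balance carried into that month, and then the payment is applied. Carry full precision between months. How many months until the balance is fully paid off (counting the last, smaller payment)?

142 months

Monthly rate r = 19.3%/12 = 1.60833% = 0.0160833.
While 3.5% of the post-interest balance exceeds €35.00, each month B ← (B·(1+r))·(1 − 0.035), i.e. B shrinks by the factor (1+r)·0.965 = 0.98052.
This holds for months 1–104. Entering month 105 the balance is €975.97; 3.5% of the post-interest balance is now below €35.00, so the flat €35.00 minimum applies from here.
From month 105 a fixed €35.00 at rate r clears €975.97 in 38 more payments. Total: 104 + 38 = 142 months.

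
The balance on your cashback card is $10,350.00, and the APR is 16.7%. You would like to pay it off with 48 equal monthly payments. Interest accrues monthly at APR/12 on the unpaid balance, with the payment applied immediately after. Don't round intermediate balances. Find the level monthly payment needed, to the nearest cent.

$297.05

Monthly rate r = 16.7%/12 = 1.39167% = 0.0139167.
Level-payment amortization: P = B₀·r / (1 − (1+r)^(−n)) = 10350.00·0.0139167 / (1 − 1.01392^(−48)).
Denominator 1 − (1+r)^(−48) = 0.48490015.
P = 144.037 / 0.48490015 ≈ 297.05.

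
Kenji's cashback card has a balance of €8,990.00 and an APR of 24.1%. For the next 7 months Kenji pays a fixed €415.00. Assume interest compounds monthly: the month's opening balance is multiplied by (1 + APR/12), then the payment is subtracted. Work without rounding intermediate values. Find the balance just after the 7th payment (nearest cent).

Monthly rate r = 24.1%/12 = 2.00833% = 0.0200833.
Each month: B ← B·(1+r) − €415.00.
Month 1: interest €180.55; balance after payment €8,755.55.
Month 2: interest €175.84; balance after payment €8,516.39.
Month 3: interest €171.04; balance after payment €8,272.43.
Month 4: interest €166.14; balance after payment €8,023.57.
Month 5: interest €161.14; balance after payment €7,769.71.
Month 6: interest €156.04; balance after payment €7,510.75.
Month 7: interest €150.84; balance after payment €7,246.59.

€7,246.59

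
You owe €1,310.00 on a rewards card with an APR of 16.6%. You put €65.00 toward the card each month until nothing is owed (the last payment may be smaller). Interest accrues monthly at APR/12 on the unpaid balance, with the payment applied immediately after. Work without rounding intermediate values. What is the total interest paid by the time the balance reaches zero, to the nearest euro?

€236

Monthly rate r = 16.6%/12 = 1.38333% = 0.0138333.
Payoff takes n = ⌈−ln(1 − rB₀/P)/ln(1+r)⌉ = ⌈23.789⌉ = 24 payments; the last is €51.39.
Total paid = 23·€65.00 + €51.39 = €1,546.39.
Total interest = total paid − principal = €1,546.39 − €1,310.00 = €236.39.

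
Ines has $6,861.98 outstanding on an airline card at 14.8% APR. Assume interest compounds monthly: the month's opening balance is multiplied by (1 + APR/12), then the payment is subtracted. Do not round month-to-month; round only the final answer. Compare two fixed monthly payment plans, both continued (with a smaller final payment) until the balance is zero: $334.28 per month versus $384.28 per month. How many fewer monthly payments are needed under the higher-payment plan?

Monthly rate r = 14.8%/12 = 1.23333% = 0.0123333.
At $334.28/mo: n = ⌈−ln(1 − rB₀/P)/ln(1+r)⌉ = 24 payments (last $272.79); total interest = total paid − $6,861.98 = $1,099.25.
At $384.28/mo: 21 payments (last $113.41); total interest $937.03.
Payments saved = 24 − 21 = 3.

3 fewer payments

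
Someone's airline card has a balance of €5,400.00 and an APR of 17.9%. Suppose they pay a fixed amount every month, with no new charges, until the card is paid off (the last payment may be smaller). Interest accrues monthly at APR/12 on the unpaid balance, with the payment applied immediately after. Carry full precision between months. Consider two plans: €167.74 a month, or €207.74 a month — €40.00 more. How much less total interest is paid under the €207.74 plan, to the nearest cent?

€529.39

Monthly rate r = 17.9%/12 = 1.49167% = 0.0149167.
At €167.74/mo: n = ⌈−ln(1 − rB₀/P)/ln(1+r)⌉ = 45 payments (last €32.36); total interest = total paid − €5,400.00 = €2,012.92.
At €207.74/mo: 34 payments (last €28.11); total interest €1,483.53.
Interest saved = €2,012.92 − €1,483.53 = €529.39.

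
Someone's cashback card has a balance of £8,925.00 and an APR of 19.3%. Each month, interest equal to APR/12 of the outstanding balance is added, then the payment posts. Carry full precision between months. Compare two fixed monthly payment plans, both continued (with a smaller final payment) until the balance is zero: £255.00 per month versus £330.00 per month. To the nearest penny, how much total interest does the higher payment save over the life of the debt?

£1,419.38

Monthly rate r = 19.3%/12 = 1.60833% = 0.0160833.
At £255.00/mo: n = ⌈−ln(1 − rB₀/P)/ln(1+r)⌉ = 52 payments (last £222.50); total interest = total paid − £8,925.00 = £4,302.50.
At £330.00/mo: 36 payments (last £258.12); total interest £2,883.12.
Interest saved = £4,302.50 − £2,883.12 = £1,419.38.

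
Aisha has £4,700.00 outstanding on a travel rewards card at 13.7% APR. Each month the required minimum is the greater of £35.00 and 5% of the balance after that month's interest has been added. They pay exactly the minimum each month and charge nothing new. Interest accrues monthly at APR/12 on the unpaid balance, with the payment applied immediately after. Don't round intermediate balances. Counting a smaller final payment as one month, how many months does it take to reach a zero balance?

71 months

Monthly rate r = 13.7%/12 = 1.14167% = 0.0114167.
While 5% of the post-interest balance exceeds £35.00, each month B ← (B·(1+r))·(1 − 0.05), i.e. B shrinks by the factor (1+r)·0.95 = 0.96085.
This holds for months 1–48. Entering month 49 the balance is £691.00; 5% of the post-interest balance is now below £35.00, so the flat £35.00 minimum applies from here.
From month 49 a fixed £35.00 at rate r clears £691.00 in 23 more payments. Total: 48 + 23 = 71 months.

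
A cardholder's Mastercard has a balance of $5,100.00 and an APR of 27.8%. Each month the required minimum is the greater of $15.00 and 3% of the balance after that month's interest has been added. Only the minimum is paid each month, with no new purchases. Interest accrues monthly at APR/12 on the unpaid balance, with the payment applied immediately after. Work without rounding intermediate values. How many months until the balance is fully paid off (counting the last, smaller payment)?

372 months

Monthly rate r = 27.8%/12 = 2.31667% = 0.0231667.
While 3% of the post-interest balance exceeds $15.00, each month B ← (B·(1+r))·(1 − 0.03), i.e. B shrinks by the factor (1+r)·0.97 = 0.99247.
This holds for months 1–311. Entering month 312 the balance is $486.30; 3% of the post-interest balance is now below $15.00, so the flat $15.00 minimum applies from here.
From month 312 a fixed $15.00 at rate r clears $486.30 in 61 more payments. Total: 311 + 61 = 372 months.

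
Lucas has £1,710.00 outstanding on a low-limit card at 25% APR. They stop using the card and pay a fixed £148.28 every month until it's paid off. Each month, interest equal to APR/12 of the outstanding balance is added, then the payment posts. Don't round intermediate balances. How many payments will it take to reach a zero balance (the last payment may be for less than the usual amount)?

14 months

Monthly rate r = 25%/12 = 2.08333% = 0.0208333.
Recurrence: B ← B·(1+r) − £148.28.
Month 1: interest £35.62; balance after payment £1,597.35.
Month 2: interest £33.28; balance after payment £1,482.34.
Closed form: n = −ln(1 − rB₀/P)/ln(1+r) = −ln(0.75975)/ln(1.02083) ≈ 13.326, so the balance reaches zero during payment 14.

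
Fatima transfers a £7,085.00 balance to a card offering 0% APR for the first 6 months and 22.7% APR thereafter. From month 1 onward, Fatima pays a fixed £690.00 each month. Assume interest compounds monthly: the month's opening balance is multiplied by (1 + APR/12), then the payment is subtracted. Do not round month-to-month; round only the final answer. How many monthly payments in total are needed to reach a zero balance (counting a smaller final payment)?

11 months

Promo months 1–6 at r₀ = 0%/12 = 0; months 7+ at r₁ = 22.7%/12 = 0.0189167.
After month 6 (no interest yet): B = £7,085.00 − 6·£690.00 = £2,945.00.
Then at r₁ with £690.00/mo: n₂ = −ln(1 − r₁·B/P)/ln(1+r₁) ≈ 4.49 → 5 more payments.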